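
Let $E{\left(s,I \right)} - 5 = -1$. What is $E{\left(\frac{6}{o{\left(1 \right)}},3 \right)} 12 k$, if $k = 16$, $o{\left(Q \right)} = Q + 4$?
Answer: $768$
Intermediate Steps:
$o{\left(Q \right)} = 4 + Q$
$E{\left(s,I \right)} = 4$ ($E{\left(s,I \right)} = 5 - 1 = 4$)
$E{\left(\frac{6}{o{\left(1 \right)}},3 \right)} 12 k = 4 \cdot 12 \cdot 16 = 48 \cdot 16 = 768$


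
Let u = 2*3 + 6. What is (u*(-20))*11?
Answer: -2640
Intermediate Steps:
u = 12 (u = 6 + 6 = 12)
(u*(-20))*11 = (12*(-20))*11 = -240*11 = -2640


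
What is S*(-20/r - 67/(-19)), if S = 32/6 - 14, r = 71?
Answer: -37934/1349 ≈ -28.120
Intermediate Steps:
S = -26/3 (S = (⅙)*32 - 14 = 16/3 - 14 = -26/3 ≈ -8.6667)
S*(-20/r - 67/(-19)) = -26*(-20/71 - 67/(-19))/3 = -26*(-20*1/71 - 67*(-1/19))/3 = -26*(-20/71 + 67/19)/3 = -26/3*4377/1349 = -37934/1349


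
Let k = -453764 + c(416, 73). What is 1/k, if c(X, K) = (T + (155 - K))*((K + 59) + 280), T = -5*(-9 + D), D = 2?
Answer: -1/405560 ≈ -2.4657e-6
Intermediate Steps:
T = 35 (T = -5*(-9 + 2) = -5*(-7) = 35)
c(X, K) = (190 - K)*(339 + K) (c(X, K) = (35 + (155 - K))*((K + 59) + 280) = (190 - K)*((59 + K) + 280) = (190 - K)*(339 + K))
k = -405560 (k = -453764 + (64410 - 1*73² - 149*73) = -453764 + (64410 - 1*5329 - 10877) = -453764 + (64410 - 5329 - 10877) = -453764 + 48204 = -405560)
1/k = 1/(-405560) = -1/405560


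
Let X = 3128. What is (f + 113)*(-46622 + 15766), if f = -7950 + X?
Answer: 145300904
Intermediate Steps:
f = -4822 (f = -7950 + 3128 = -4822)
(f + 113)*(-46622 + 15766) = (-4822 + 113)*(-46622 + 15766) = -4709*(-30856) = 145300904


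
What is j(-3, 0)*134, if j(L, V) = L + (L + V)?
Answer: -804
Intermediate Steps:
j(L, V) = V + 2*L
j(-3, 0)*134 = (0 + 2*(-3))*134 = (0 - 6)*134 = -6*134 = -804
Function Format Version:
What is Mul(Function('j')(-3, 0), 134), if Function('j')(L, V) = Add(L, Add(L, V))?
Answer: -804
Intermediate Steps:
Function('j')(L, V) = Add(V, Mul(2, L))
Mul(Function('j')(-3, 0), 134) = Mul(Add(0, Mul(2, -3)), 134) = Mul(Add(0, -6), 134) = Mul(-6, 134) = -804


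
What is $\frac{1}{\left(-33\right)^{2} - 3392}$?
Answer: $- \frac{1}{2303} \approx -0.00043422$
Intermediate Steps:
$\frac{1}{\left(-33\right)^{2} - 3392} = \frac{1}{1089 - 3392} = \frac{1}{-2303} = - \frac{1}{2303}$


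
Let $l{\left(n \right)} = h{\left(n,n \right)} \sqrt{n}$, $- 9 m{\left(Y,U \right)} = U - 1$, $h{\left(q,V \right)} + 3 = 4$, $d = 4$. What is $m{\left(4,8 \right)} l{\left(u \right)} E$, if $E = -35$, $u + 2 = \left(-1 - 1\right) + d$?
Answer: $0$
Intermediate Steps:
$u = 0$ ($u = -2 + \left(\left(-1 - 1\right) + 4\right) = -2 + \left(-2 + 4\right) = -2 + 2 = 0$)
$h{\left(q,V \right)} = 1$ ($h{\left(q,V \right)} = -3 + 4 = 1$)
$m{\left(Y,U \right)} = \frac{1}{9} - \frac{U}{9}$ ($m{\left(Y,U \right)} = - \frac{U - 1}{9} = - \frac{-1 + U}{9} = \frac{1}{9} - \frac{U}{9}$)
$l{\left(n \right)} = \sqrt{n}$ ($l{\left(n \right)} = 1 \sqrt{n} = \sqrt{n}$)
$m{\left(4,8 \right)} l{\left(u \right)} E = \left(\frac{1}{9} - \frac{8}{9}\right) \sqrt{0} \left(-35\right) = \left(\frac{1}{9} - \frac{8}{9}\right) 0 \left(-35\right) = \left(- \frac{7}{9}\right) 0 \left(-35\right) = 0 \left(-35\right) = 0$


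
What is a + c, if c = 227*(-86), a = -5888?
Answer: -25410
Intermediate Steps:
c = -19522
a + c = -5888 - 19522 = -25410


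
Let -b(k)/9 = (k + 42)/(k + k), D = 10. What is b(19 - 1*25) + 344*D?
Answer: 3467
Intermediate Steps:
b(k) = -9*(42 + k)/(2*k) (b(k) = -9*(k + 42)/(k + k) = -9*(42 + k)/(2*k))
b(19 - 1*25) + 344*D = (-9/2 - 189/(19 - 1*25)) + 344*10 = (-9/2 - 189/(19 - 25)) + 3440 = (-9/2 - 189/(-6)) + 3440 = (-9/2 - 189*(-⅙)) + 3440 = (-9/2 + 63/2) + 3440 = 27 + 3440 = 3467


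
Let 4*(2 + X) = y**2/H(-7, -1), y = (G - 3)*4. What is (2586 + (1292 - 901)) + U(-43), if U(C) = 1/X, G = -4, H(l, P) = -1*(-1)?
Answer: 577539/194 ≈ 2977.0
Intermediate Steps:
H(l, P) = 1
y = -28 (y = (-4 - 3)*4 = -7*4 = -28)
X = 194 (X = -2 + ((-28)**2/1)/4 = -2 + (784*1)/4 = -2 + (1/4)*784 = -2 + 196 = 194)
U(C) = 1/194
(2586 + (1292 - 901)) + U(-43) = (2586 + (1292 - 901)) + 1/194 = (2586 + 391) + 1/194 = 2977 + 1/194 = 577539/194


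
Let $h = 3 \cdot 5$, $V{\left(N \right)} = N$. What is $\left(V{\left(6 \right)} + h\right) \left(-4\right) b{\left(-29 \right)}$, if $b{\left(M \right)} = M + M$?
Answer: $4872$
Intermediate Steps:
$b{\left(M \right)} = 2 M$
$h = 15$
$\left(V{\left(6 \right)} + h\right) \left(-4\right) b{\left(-29 \right)} = \left(6 + 15\right) \left(-4\right) 2 \left(-29\right) = 21 \left(-4\right) \left(-58\right) = \left(-84\right) \left(-58\right) = 4872$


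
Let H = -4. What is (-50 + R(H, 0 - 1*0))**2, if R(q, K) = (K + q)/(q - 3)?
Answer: 119716/49 ≈ 2443.2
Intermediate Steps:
R(q, K) = (K + q)/(-3 + q)
(-50 + R(H, 0 - 1*0))**2 = (-50 + ((0 - 1*0) - 4)/(-3 - 4))**2 = (-50 + ((0 + 0) - 4)/(-7))**2 = (-50 - (0 - 4)/7)**2 = (-50 - 1/7*(-4))**2 = (-50 + 4/7)**2 = (-346/7)**2 = 119716/49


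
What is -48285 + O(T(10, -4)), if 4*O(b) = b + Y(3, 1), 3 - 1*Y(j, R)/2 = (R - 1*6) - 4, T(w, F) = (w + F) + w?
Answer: -48275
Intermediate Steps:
T(w, F) = F + 2*w (T(w, F) = (F + w) + w = F + 2*w)
Y(j, R) = 26 - 2*R (Y(j, R) = 6 - 2*((R - 1*6) - 4) = 6 - 2*((R - 6) - 4) = 6 - 2*((-6 + R) - 4) = 6 - 2*(-10 + R) = 6 + (20 - 2*R) = 26 - 2*R)
O(b) = 6 + b/4 (O(b) = (b + (26 - 2*1))/4 = (b + (26 - 2))/4 = (b + 24)/4 = (24 + b)/4 = 6 + b/4)
-48285 + O(T(10, -4)) = -48285 + (6 + (-4 + 2*10)/4) = -48285 + (6 + (-4 + 20)/4) = -48285 + (6 + (¼)*16) = -48285 + (6 + 4) = -48285 + 10 = -48275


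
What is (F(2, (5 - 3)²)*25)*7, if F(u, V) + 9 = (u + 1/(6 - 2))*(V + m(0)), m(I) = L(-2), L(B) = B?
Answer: -1575/2 ≈ -787.50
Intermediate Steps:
m(I) = -2
F(u, V) = -9 + (-2 + V)*(¼ + u) (F(u, V) = -9 + (u + 1/(6 - 2))*(V - 2) = -9 + (u + 1/4)*(-2 + V) = -9 + (u + ¼)*(-2 + V) = -9 + (¼ + u)*(-2 + V) = -9 + (-2 + V)*(¼ + u))
(F(2, (5 - 3)²)*25)*7 = ((-19/2 - 2*2 + (5 - 3)²/4 + (5 - 3)²*2)*25)*7 = ((-19/2 - 4 + (¼)*2² + 2²*2)*25)*7 = ((-19/2 - 4 + (¼)*4 + 4*2)*25)*7 = ((-19/2 - 4 + 1 + 8)*25)*7 = -9/2*25*7 = -225/2*7 = -1575/2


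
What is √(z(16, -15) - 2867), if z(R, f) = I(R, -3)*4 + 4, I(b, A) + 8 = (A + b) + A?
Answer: I*√2855 ≈ 53.432*I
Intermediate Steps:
I(b, A) = -8 + b + 2*A (I(b, A) = -8 + ((A + b) + A) = -8 + (b + 2*A) = -8 + b + 2*A)
z(R, f) = -52 + 4*R (z(R, f) = (-8 + R + 2*(-3))*4 + 4 = (-8 + R - 6)*4 + 4 = (-14 + R)*4 + 4 = (-56 + 4*R) + 4 = -52 + 4*R)
√(z(16, -15) - 2867) = √((-52 + 4*16) - 2867) = √((-52 + 64) - 2867) = √(12 - 2867) = √(-2855) = I*√2855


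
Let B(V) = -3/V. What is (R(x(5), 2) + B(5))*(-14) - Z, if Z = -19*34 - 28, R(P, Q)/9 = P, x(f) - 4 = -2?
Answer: 2152/5 ≈ 430.40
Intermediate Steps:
x(f) = 2 (x(f) = 4 - 2 = 2)
R(P, Q) = 9*P
Z = -674 (Z = -646 - 28 = -674)
(R(x(5), 2) + B(5))*(-14) - Z = (9*2 - 3/5)*(-14) - 1*(-674) = (18 - 3*⅕)*(-14) + 674 = (18 - ⅗)*(-14) + 674 = (87/5)*(-14) + 674 = -1218/5 + 674 = 2152/5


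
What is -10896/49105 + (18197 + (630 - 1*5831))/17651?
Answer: 23465436/45618545 ≈ 0.51438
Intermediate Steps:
-10896/49105 + (18197 + (630 - 1*5831))/17651 = -10896*1/49105 + (18197 + (630 - 5831))*(1/17651) = -10896/49105 + (18197 - 5201)*(1/17651) = -10896/49105 + 12996*(1/17651) = -10896/49105 + 684/929 = 23465436/45618545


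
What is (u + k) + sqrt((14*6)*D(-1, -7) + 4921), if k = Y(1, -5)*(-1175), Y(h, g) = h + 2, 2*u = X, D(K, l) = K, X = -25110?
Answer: -16080 + sqrt(4837) ≈ -16010.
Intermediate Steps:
u = -12555 (u = (1/2)*(-25110) = -12555)
Y(h, g) = 2 + h
k = -3525 (k = (2 + 1)*(-1175) = 3*(-1175) = -3525)
(u + k) + sqrt((14*6)*D(-1, -7) + 4921) = (-12555 - 3525) + sqrt((14*6)*(-1) + 4921) = -16080 + sqrt(84*(-1) + 4921) = -16080 + sqrt(-84 + 4921) = -16080 + sqrt(4837)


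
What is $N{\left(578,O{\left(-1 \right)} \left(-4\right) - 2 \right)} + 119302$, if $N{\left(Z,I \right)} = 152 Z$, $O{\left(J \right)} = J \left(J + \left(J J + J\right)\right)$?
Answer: $207158$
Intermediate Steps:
$O{\left(J \right)} = J \left(J^{2} + 2 J\right)$ ($O{\left(J \right)} = J \left(J + \left(J^{2} + J\right)\right) = J \left(J + \left(J + J^{2}\right)\right) = J \left(J^{2} + 2 J\right)$)
$N{\left(578,O{\left(-1 \right)} \left(-4\right) - 2 \right)} + 119302 = 152 \cdot 578 + 119302 = 87856 + 119302 = 207158$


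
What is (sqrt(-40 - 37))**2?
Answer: -77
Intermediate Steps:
(sqrt(-40 - 37))**2 = (sqrt(-77))**2 = (I*sqrt(77))**2 = -77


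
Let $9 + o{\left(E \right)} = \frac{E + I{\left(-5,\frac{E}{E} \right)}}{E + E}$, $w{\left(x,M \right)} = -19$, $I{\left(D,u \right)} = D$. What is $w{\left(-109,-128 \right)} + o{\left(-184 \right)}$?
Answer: $- \frac{10115}{368} \approx -27.486$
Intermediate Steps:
$o{\left(E \right)} = -9 + \frac{-5 + E}{2 E}$ ($o{\left(E \right)} = -9 + \frac{E - 5}{E + E} = -9 + \frac{-5 + E}{2 E}$)
$w{\left(-109,-128 \right)} + o{\left(-184 \right)} = -19 + \frac{-5 - -3128}{2 \left(-184\right)} = -19 + \frac{1}{2} \left(- \frac{1}{184}\right) \left(-5 + 3128\right) = -19 + \frac{1}{2} \left(- \frac{1}{184}\right) 3123 = -19 - \frac{3123}{368} = - \frac{10115}{368}$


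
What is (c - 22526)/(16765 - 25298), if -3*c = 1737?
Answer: 23105/8533 ≈ 2.7077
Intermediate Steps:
c = -579 (c = -⅓*1737 = -579)
(c - 22526)/(16765 - 25298) = (-579 - 22526)/(16765 - 25298) = -23105/(-8533) = -23105*(-1/8533) = 23105/8533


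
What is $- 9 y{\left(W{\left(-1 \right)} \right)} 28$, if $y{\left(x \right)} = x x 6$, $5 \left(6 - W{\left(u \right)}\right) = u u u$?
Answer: $- \frac{1453032}{25} \approx -58121.0$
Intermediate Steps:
$W{\left(u \right)} = 6 - \frac{u^{3}}{5}$ ($W{\left(u \right)} = 6 - \frac{u u u}{5} = 6 - \frac{u^{2} u}{5} = 6 - \frac{u^{3}}{5}$)
$y{\left(x \right)} = 6 x^{2}$ ($y{\left(x \right)} = x^{2} \cdot 6 = 6 x^{2}$)
$- 9 y{\left(W{\left(-1 \right)} \right)} 28 = - 9 \cdot 6 \left(6 - \frac{\left(-1\right)^{3}}{5}\right)^{2} \cdot 28 = - 9 \cdot 6 \left(6 - - \frac{1}{5}\right)^{2} \cdot 28 = - 9 \cdot 6 \left(6 + \frac{1}{5}\right)^{2} \cdot 28 = - 9 \cdot 6 \left(\frac{31}{5}\right)^{2} \cdot 28 = - 9 \cdot 6 \cdot \frac{961}{25} \cdot 28 = \left(-9\right) \frac{5766}{25} \cdot 28 = \left(- \frac{51894}{25}\right) 28 = - \frac{1453032}{25}$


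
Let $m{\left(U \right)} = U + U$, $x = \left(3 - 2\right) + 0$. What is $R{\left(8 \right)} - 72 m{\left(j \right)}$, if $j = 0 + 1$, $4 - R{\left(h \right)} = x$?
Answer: $-141$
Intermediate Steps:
$x = 1$ ($x = 1 + 0 = 1$)
$R{\left(h \right)} = 3$ ($R{\left(h \right)} = 4 - 1 = 3$)
$j = 1$
$m{\left(U \right)} = 2 U$
$R{\left(8 \right)} - 72 m{\left(j \right)} = 3 - 72 \cdot 2 \cdot 1 = 3 - 144 = -141$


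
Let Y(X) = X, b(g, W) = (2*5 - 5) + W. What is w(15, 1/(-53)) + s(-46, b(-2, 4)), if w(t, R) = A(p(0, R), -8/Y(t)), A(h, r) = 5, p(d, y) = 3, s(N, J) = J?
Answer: 14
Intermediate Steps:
b(g, W) = 5 + W (b(g, W) = (10 - 5) + W = 5 + W)
w(t, R) = 5
w(15, 1/(-53)) + s(-46, b(-2, 4)) = 5 + (5 + 4) = 5 + 9 = 14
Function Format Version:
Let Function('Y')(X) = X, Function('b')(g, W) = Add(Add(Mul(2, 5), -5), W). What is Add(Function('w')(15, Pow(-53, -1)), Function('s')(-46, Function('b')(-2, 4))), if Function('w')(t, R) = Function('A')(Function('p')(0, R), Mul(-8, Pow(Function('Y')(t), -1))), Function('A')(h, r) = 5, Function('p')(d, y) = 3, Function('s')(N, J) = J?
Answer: 14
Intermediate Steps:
Function('b')(g, W) = Add(5, W) (Function('b')(g, W) = Add(Add(10, -5), W) = Add(5, W))
Function('w')(t, R) = 5
Add(Function('w')(15, Pow(-53, -1)), Function('s')(-46, Function('b')(-2, 4))) = Add(5, Add(5, 4)) = Add(5, 9) = 14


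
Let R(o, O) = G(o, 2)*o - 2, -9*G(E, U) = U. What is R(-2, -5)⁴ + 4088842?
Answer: 26826930778/6561 ≈ 4.0888e+6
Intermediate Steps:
G(E, U) = -U/9
R(o, O) = -2 - 2*o/9 (R(o, O) = (-⅑*2)*o - 2 = -2*o/9 - 2 = -2 - 2*o/9)
R(-2, -5)⁴ + 4088842 = (-2 - 2/9*(-2))⁴ + 4088842 = (-2 + 4/9)⁴ + 4088842 = (-14/9)⁴ + 4088842 = 38416/6561 + 4088842 = 26826930778/6561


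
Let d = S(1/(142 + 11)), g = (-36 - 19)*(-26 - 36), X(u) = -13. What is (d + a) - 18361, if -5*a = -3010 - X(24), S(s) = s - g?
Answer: -16196269/765 ≈ -21172.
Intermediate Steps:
g = 3410 (g = -55*(-62) = 3410)
S(s) = -3410 + s (S(s) = s - 1*3410 = s - 3410 = -3410 + s)
a = 2997/5 (a = -(-3010 - 1*(-13))/5 = -(-3010 + 13)/5 = -⅕*(-2997) = 2997/5 ≈ 599.40)
d = -521729/153 (d = -3410 + 1/(142 + 11) = -3410 + 1/153 = -521729/153 ≈ -3410.0)
(d + a) - 18361 = (-521729/153 + 2997/5) - 18361 = -2150104/765 - 18361 = -16196269/765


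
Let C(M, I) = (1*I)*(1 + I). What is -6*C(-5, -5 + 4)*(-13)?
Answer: 0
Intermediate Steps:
C(M, I) = I*(1 + I)
-6*C(-5, -5 + 4)*(-13) = -6*(-5 + 4)*(1 + (-5 + 4))*(-13) = -(-6)*(1 - 1)*(-13) = -(-6)*0*(-13) = -6*0*(-13) = 0*(-13) = 0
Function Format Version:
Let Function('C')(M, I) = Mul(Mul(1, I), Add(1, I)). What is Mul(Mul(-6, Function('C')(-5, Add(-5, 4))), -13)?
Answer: 0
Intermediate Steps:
Function('C')(M, I) = Mul(I, Add(1, I))
Mul(Mul(-6, Function('C')(-5, Add(-5, 4))), -13) = Mul(Mul(-6, Mul(Add(-5, 4), Add(1, Add(-5, 4)))), -13) = Mul(Mul(-6, Mul(-1, Add(1, -1))), -13) = Mul(Mul(-6, Mul(-1, 0)), -13) = Mul(Mul(-6, 0), -13) = Mul(0, -13) = 0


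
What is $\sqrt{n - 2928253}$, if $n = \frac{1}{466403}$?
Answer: $\frac{i \sqrt{636988024155963074}}{466403} \approx 1711.2 i$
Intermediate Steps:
$n = \frac{1}{466403} \approx 2.1441 \cdot 10^{-6}$
$\sqrt{n - 2928253} = \sqrt{\frac{1}{466403} - 2928253} = \sqrt{- \frac{1365745983958}{466403}} = \frac{i \sqrt{636988024155963074}}{466403}$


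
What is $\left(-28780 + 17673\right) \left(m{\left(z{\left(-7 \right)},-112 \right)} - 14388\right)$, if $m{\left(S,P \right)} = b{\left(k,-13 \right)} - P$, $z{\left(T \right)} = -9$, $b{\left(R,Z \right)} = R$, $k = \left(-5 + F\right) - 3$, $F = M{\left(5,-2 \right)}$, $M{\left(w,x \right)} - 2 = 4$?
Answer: $158585746$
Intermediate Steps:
$M{\left(w,x \right)} = 6$ ($M{\left(w,x \right)} = 2 + 4 = 6$)
$F = 6$
$k = -2$ ($k = \left(-5 + 6\right) - 3 = 1 - 3 = -2$)
$m{\left(S,P \right)} = -2 - P$
$\left(-28780 + 17673\right) \left(m{\left(z{\left(-7 \right)},-112 \right)} - 14388\right) = \left(-28780 + 17673\right) \left(\left(-2 - -112\right) - 14388\right) = - 11107 \left(\left(-2 + 112\right) - 14388\right) = - 11107 \left(110 - 14388\right) = \left(-11107\right) \left(-14278\right) = 158585746$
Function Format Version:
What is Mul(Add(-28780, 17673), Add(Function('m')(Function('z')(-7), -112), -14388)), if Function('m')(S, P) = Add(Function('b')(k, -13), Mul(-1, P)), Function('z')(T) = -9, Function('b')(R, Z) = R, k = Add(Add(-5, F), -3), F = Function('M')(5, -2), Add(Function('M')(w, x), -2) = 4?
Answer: 158585746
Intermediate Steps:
Function('M')(w, x) = 6 (Function('M')(w, x) = Add(2, 4) = 6)
F = 6
k = -2 (k = Add(Add(-5, 6), -3) = Add(1, -3) = -2)
Function('m')(S, P) = Add(-2, Mul(-1, P))
Mul(Add(-28780, 17673), Add(Function('m')(Function('z')(-7), -112), -14388)) = Mul(Add(-28780, 17673), Add(Add(-2, Mul(-1, -112)), -14388)) = Mul(-11107, Add(Add(-2, 112), -14388)) = Mul(-11107, Add(110, -14388)) = Mul(-11107, -14278) = 158585746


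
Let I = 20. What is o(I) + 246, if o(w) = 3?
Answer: 249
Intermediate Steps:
o(I) + 246 = 3 + 246 = 249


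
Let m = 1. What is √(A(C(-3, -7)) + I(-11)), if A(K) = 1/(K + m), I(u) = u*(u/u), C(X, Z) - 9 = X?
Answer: 2*I*√133/7 ≈ 3.295*I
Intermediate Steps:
C(X, Z) = 9 + X
I(u) = u (I(u) = u*1 = u)
A(K) = 1/(1 + K) (A(K) = 1/(K + 1) = 1/(1 + K))
√(A(C(-3, -7)) + I(-11)) = √(1/(1 + (9 - 3)) - 11) = √(1/(1 + 6) - 11) = √(1/7 - 11) = √(⅐ - 11) = √(-76/7) = 2*I*√133/7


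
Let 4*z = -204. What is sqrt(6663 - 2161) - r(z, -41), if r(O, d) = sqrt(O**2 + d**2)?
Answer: sqrt(4502) - sqrt(4282) ≈ 1.6600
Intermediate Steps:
z = -51 (z = (1/4)*(-204) = -51)
sqrt(6663 - 2161) - r(z, -41) = sqrt(6663 - 2161) - sqrt((-51)**2 + (-41)**2) = sqrt(4502) - sqrt(2601 + 1681) = sqrt(4502) - sqrt(4282)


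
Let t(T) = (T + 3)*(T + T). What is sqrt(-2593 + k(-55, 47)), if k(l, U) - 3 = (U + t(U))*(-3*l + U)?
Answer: sqrt(1003774) ≈ 1001.9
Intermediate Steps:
t(T) = 2*T*(3 + T) (t(T) = (3 + T)*(2*T) = 2*T*(3 + T))
k(l, U) = 3 + (U - 3*l)*(U + 2*U*(3 + U)) (k(l, U) = 3 + (U + 2*U*(3 + U))*(-3*l + U) = 3 + (U + 2*U*(3 + U))*(U - 3*l) = 3 + (U - 3*l)*(U + 2*U*(3 + U)))
sqrt(-2593 + k(-55, 47)) = sqrt(-2593 + (3 + 2*47**3 + 7*47**2 - 21*47*(-55) - 6*(-55)*47**2)) = sqrt(-2593 + (3 + 2*103823 + 7*2209 + 54285 - 6*(-55)*2209)) = sqrt(-2593 + (3 + 207646 + 15463 + 54285 + 728970)) = sqrt(-2593 + 1006367) = sqrt(1003774)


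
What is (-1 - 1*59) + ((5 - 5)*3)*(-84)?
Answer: -60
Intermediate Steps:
(-1 - 1*59) + ((5 - 5)*3)*(-84) = (-1 - 59) + (0*3)*(-84) = -60 + 0*(-84) = -60 + 0 = -60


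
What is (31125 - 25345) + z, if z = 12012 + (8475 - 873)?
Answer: 25394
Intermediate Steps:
z = 19614 (z = 12012 + 7602 = 19614)
(31125 - 25345) + z = (31125 - 25345) + 19614 = 5780 + 19614 = 25394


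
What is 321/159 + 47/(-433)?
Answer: 43840/22949 ≈ 1.9103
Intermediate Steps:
321/159 + 47/(-433) = 321*(1/159) + 47*(-1/433) = 107/53 - 47/433 = 43840/22949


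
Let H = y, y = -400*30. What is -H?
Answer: 12000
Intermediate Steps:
y = -12000
H = -12000
-H = -1*(-12000) = 12000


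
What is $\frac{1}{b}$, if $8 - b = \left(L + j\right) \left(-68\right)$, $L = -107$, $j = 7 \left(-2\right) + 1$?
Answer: $- \frac{1}{8152} \approx -0.00012267$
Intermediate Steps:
$j = -13$ ($j = -14 + 1 = -13$)
$b = -8152$ ($b = 8 - \left(-107 - 13\right) \left(-68\right) = 8 - \left(-120\right) \left(-68\right) = 8 - 8160 = -8152$)
$\frac{1}{b} = \frac{1}{-8152} = - \frac{1}{8152}$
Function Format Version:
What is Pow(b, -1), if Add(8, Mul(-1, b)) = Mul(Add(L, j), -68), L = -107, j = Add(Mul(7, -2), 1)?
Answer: Rational(-1, 8152) ≈ -0.00012267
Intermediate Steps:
j = -13 (j = Add(-14, 1) = -13)
b = -8152 (b = Add(8, Mul(-1, Mul(Add(-107, -13), -68))) = Add(8, Mul(-1, Mul(-120, -68))) = Add(8, Mul(-1, 8160)) = Add(8, -8160) = -8152)
Pow(b, -1) = Pow(-8152, -1) = Rational(-1, 8152)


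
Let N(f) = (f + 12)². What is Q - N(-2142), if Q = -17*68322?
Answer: -5698374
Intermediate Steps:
Q = -1161474
N(f) = (12 + f)²
Q - N(-2142) = -1161474 - (12 - 2142)² = -1161474 - 1*(-2130)² = -1161474 - 1*4536900 = -1161474 - 4536900 = -5698374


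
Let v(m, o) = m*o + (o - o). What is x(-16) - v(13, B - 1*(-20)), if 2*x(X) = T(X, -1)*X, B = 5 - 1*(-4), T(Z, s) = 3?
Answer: -401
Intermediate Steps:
B = 9 (B = 5 + 4 = 9)
x(X) = 3*X/2 (x(X) = (3*X)/2 = 3*X/2)
v(m, o) = m*o (v(m, o) = m*o + 0 = m*o)
x(-16) - v(13, B - 1*(-20)) = (3/2)*(-16) - 13*(9 - 1*(-20)) = -24 - 13*(9 + 20) = -24 - 13*29 = -24 - 1*377 = -24 - 377 = -401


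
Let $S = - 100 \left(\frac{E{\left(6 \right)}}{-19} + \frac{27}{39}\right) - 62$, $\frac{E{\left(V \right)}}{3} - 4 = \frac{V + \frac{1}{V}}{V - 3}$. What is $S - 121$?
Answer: $- \frac{116053}{741} \approx -156.62$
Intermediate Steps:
$E{\left(V \right)} = 12 + \frac{3 \left(V + \frac{1}{V}\right)}{-3 + V}$ ($E{\left(V \right)} = 12 + 3 \frac{V + \frac{1}{V}}{V - 3} = 12 + 3 \frac{V + \frac{1}{V}}{-3 + V} = 12 + \frac{3 \left(V + \frac{1}{V}\right)}{-3 + V}$)
$S = - \frac{26392}{741}$ ($S = - 100 \left(\frac{3 \cdot \frac{1}{6} \frac{1}{-3 + 6} \left(1 - 72 + 5 \cdot 6^{2}\right)}{-19} + \frac{27}{39}\right) - 62 = - 100 \left(3 \cdot \frac{1}{6} \cdot \frac{1}{3} \left(1 - 72 + 5 \cdot 36\right) \left(- \frac{1}{19}\right) + 27 \cdot \frac{1}{39}\right) - 62 = - 100 \left(3 \cdot \frac{1}{6} \cdot \frac{1}{3} \left(1 - 72 + 180\right) \left(- \frac{1}{19}\right) + \frac{9}{13}\right) - 62 = - 100 \left(3 \cdot \frac{1}{6} \cdot \frac{1}{3} \cdot 109 \left(- \frac{1}{19}\right) + \frac{9}{13}\right) - 62 = - 100 \left(\frac{109}{6} \left(- \frac{1}{19}\right) + \frac{9}{13}\right) - 62 = - 100 \left(- \frac{109}{114} + \frac{9}{13}\right) - 62 = \left(-100\right) \left(- \frac{391}{1482}\right) - 62 = \frac{19550}{741} - 62 = - \frac{26392}{741} \approx -35.617$)
$S - 121 = - \frac{26392}{741} - 121 = - \frac{116053}{741}$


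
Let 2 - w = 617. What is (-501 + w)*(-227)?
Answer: 253332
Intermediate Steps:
w = -615 (w = 2 - 1*617 = 2 - 617 = -615)
(-501 + w)*(-227) = (-501 - 615)*(-227) = -1116*(-227) = 253332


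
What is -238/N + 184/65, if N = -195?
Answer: 158/39 ≈ 4.0513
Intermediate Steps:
-238/N + 184/65 = -238/(-195) + 184/65 = -238*(-1/195) + 184*(1/65) = 238/195 + 184/65 = 158/39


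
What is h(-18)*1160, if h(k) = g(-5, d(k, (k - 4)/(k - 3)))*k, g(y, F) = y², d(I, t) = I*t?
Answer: -522000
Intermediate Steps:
h(k) = 25*k (h(k) = (-5)²*k = 25*k)
h(-18)*1160 = (25*(-18))*1160 = -450*1160 = -522000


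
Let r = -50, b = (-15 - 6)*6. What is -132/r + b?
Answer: -3084/25 ≈ -123.36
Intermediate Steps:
b = -126 (b = -21*6 = -126)
-132/r + b = -132/(-50) - 126 = -1/50*(-132) - 126 = 66/25 - 126 = -3084/25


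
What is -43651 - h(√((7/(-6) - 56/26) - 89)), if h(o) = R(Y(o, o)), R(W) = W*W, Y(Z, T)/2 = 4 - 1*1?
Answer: -43687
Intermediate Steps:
Y(Z, T) = 6 (Y(Z, T) = 2*(4 - 1*1) = 2*(4 - 1) = 2*3 = 6)
R(W) = W²
h(o) = 36 (h(o) = 6² = 36)
-43651 - h(√((7/(-6) - 56/26) - 89)) = -43651 - 1*36 = -43651 - 36 = -43687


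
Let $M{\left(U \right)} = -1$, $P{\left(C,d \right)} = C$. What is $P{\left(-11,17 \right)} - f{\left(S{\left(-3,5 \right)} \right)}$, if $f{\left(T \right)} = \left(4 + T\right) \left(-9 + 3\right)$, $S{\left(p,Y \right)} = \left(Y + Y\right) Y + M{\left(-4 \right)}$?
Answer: $307$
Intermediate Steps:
$S{\left(p,Y \right)} = -1 + 2 Y^{2}$ ($S{\left(p,Y \right)} = \left(Y + Y\right) Y - 1 = 2 Y Y - 1 = 2 Y^{2} - 1 = -1 + 2 Y^{2}$)
$f{\left(T \right)} = -24 - 6 T$ ($f{\left(T \right)} = \left(4 + T\right) \left(-6\right) = -24 - 6 T$)
$P{\left(-11,17 \right)} - f{\left(S{\left(-3,5 \right)} \right)} = -11 - \left(-24 - 6 \left(-1 + 2 \cdot 5^{2}\right)\right) = -11 - \left(-24 - 6 \left(-1 + 2 \cdot 25\right)\right) = -11 - \left(-24 - 6 \left(-1 + 50\right)\right) = -11 - \left(-24 - 294\right) = -11 - -318 = -11 + 318 = 307$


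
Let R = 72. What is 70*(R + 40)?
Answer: 7840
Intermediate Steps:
70*(R + 40) = 70*(72 + 40) = 70*112 = 7840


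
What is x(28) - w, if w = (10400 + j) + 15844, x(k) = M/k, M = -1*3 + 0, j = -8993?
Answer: -483031/28 ≈ -17251.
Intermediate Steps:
M = -3 (M = -3 + 0 = -3)
x(k) = -3/k
w = 17251 (w = (10400 - 8993) + 15844 = 1407 + 15844 = 17251)
x(28) - w = -3/28 - 1*17251 = -3*1/28 - 17251 = -3/28 - 17251 = -483031/28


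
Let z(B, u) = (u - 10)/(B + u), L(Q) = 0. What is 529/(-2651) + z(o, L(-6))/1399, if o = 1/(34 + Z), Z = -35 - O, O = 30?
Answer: 81739/3708749 ≈ 0.022040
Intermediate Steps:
Z = -65 (Z = -35 - 1*30 = -35 - 30 = -65)
o = -1/31 (o = 1/(34 - 65) = 1/(-31) = -1/31 ≈ -0.032258)
z(B, u) = (-10 + u)/(B + u)
529/(-2651) + z(o, L(-6))/1399 = 529/(-2651) + ((-10 + 0)/(-1/31 + 0))/1399 = 529*(-1/2651) + (-10/(-1/31))*(1/1399) = -529/2651 - 31*(-10)*(1/1399) = -529/2651 + 310*(1/1399) = -529/2651 + 310/1399 = 81739/3708749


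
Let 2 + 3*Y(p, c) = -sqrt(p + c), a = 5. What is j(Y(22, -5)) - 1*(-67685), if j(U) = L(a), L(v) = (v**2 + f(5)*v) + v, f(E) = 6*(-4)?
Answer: 67595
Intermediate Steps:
f(E) = -24
L(v) = v**2 - 23*v (L(v) = (v**2 - 24*v) + v = v**2 - 23*v)
Y(p, c) = -2/3 - sqrt(c + p)/3 (Y(p, c) = -2/3 + (-sqrt(p + c))/3 = -2/3 + (-sqrt(c + p))/3 = -2/3 - sqrt(c + p)/3)
j(U) = -90 (j(U) = 5*(-23 + 5) = 5*(-18) = -90)
j(Y(22, -5)) - 1*(-67685) = -90 - 1*(-67685) = -90 + 67685 = 67595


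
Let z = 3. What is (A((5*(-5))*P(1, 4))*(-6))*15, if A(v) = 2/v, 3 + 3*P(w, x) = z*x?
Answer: 12/5 ≈ 2.4000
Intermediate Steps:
P(w, x) = -1 + x (P(w, x) = -1 + (3*x)/3 = -1 + x)
(A((5*(-5))*P(1, 4))*(-6))*15 = ((2/(((5*(-5))*(-1 + 4))))*(-6))*15 = ((2/((-25*3)))*(-6))*15 = ((2/(-75))*(-6))*15 = ((2*(-1/75))*(-6))*15 = -2/75*(-6)*15 = (4/25)*15 = 12/5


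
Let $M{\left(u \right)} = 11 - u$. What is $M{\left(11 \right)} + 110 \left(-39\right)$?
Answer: $-4290$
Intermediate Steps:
$M{\left(11 \right)} + 110 \left(-39\right) = \left(11 - 11\right) + 110 \left(-39\right) = \left(11 - 11\right) - 4290 = 0 - 4290 = -4290$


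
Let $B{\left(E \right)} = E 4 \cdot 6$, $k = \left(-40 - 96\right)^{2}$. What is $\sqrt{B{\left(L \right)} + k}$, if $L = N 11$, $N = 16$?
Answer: $8 \sqrt{355} \approx 150.73$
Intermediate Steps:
$k = 18496$ ($k = \left(-136\right)^{2} = 18496$)
$L = 176$ ($L = 16 \cdot 11 = 176$)
$B{\left(E \right)} = 24 E$ ($B{\left(E \right)} = 4 E 6 = 24 E$)
$\sqrt{B{\left(L \right)} + k} = \sqrt{24 \cdot 176 + 18496} = \sqrt{4224 + 18496} = \sqrt{22720} = 8 \sqrt{355}$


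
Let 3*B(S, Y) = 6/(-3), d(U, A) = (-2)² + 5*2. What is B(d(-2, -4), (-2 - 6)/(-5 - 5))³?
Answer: -8/27 ≈ -0.29630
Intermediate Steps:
d(U, A) = 14 (d(U, A) = 4 + 10 = 14)
B(S, Y) = -⅔ (B(S, Y) = (6/(-3))/3 = (6*(-⅓))/3 = (⅓)*(-2) = -⅔)
B(d(-2, -4), (-2 - 6)/(-5 - 5))³ = (-⅔)³ = -8/27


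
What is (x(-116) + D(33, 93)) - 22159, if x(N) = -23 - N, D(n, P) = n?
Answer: -22033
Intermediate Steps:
(x(-116) + D(33, 93)) - 22159 = ((-23 - 1*(-116)) + 33) - 22159 = ((-23 + 116) + 33) - 22159 = (93 + 33) - 22159 = 126 - 22159 = -22033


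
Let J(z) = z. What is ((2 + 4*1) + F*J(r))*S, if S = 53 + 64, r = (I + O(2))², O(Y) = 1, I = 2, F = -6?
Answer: -5616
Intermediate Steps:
r = 9 (r = (2 + 1)² = 3² = 9)
S = 117
((2 + 4*1) + F*J(r))*S = ((2 + 4*1) - 6*9)*117 = ((2 + 4) - 54)*117 = (6 - 54)*117 = -48*117 = -5616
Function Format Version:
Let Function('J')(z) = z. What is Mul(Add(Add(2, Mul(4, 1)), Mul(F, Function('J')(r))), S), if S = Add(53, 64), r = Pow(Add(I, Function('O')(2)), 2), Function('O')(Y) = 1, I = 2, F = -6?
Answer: -5616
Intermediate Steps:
r = 9 (r = Pow(Add(2, 1), 2) = Pow(3, 2) = 9)
S = 117
Mul(Add(Add(2, Mul(4, 1)), Mul(F, Function('J')(r))), S) = Mul(Add(Add(2, Mul(4, 1)), Mul(-6, 9)), 117) = Mul(Add(Add(2, 4), -54), 117) = Mul(Add(6, -54), 117) = Mul(-48, 117) = -5616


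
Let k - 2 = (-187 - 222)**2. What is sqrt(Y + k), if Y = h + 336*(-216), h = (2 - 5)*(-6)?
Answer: 15*sqrt(421) ≈ 307.77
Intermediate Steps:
h = 18 (h = -3*(-6) = 18)
k = 167283 (k = 2 + (-187 - 222)**2 = 2 + (-409)**2 = 2 + 167281 = 167283)
Y = -72558 (Y = 18 + 336*(-216) = 18 - 72576 = -72558)
sqrt(Y + k) = sqrt(-72558 + 167283) = sqrt(94725) = 15*sqrt(421)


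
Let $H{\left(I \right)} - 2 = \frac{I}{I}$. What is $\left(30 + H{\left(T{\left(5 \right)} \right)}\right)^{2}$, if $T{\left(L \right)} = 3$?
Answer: $1089$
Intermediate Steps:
$H{\left(I \right)} = 3$ ($H{\left(I \right)} = 2 + \frac{I}{I} = 2 + 1 = 3$)
$\left(30 + H{\left(T{\left(5 \right)} \right)}\right)^{2} = \left(30 + 3\right)^{2} = 33^{2} = 1089$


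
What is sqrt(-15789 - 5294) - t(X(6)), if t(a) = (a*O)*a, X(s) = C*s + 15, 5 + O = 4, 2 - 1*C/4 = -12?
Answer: 123201 + I*sqrt(21083) ≈ 1.232e+5 + 145.2*I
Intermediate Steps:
C = 56 (C = 8 - 4*(-12) = 8 + 48 = 56)
O = -1 (O = -5 + 4 = -1)
X(s) = 15 + 56*s (X(s) = 56*s + 15 = 15 + 56*s)
t(a) = -a**2 (t(a) = (a*(-1))*a = (-a)*a = -a**2)
sqrt(-15789 - 5294) - t(X(6)) = sqrt(-15789 - 5294) - (-1)*(15 + 56*6)**2 = sqrt(-21083) - (-1)*(15 + 336)**2 = I*sqrt(21083) - (-1)*351**2 = I*sqrt(21083) - (-1)*123201 = I*sqrt(21083) - 1*(-123201) = I*sqrt(21083) + 123201 = 123201 + I*sqrt(21083)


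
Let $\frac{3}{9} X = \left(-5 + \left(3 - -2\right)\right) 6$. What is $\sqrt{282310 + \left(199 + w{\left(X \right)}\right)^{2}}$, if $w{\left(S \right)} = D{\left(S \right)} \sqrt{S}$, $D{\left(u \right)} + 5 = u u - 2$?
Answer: $\sqrt{321911} \approx 567.37$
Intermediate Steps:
$D{\left(u \right)} = -7 + u^{2}$ ($D{\left(u \right)} = -5 + \left(u u - 2\right) = -5 + \left(u^{2} - 2\right) = -5 + \left(-2 + u^{2}\right) = -7 + u^{2}$)
$X = 0$ ($X = 3 \left(-5 + \left(3 - -2\right)\right) 6 = 3 \left(-5 + \left(3 + 2\right)\right) 6 = 3 \left(-5 + 5\right) 6 = 3 \cdot 0 \cdot 6 = 3 \cdot 0 = 0$)
$w{\left(S \right)} = \sqrt{S} \left(-7 + S^{2}\right)$ ($w{\left(S \right)} = \left(-7 + S^{2}\right) \sqrt{S} = \sqrt{S} \left(-7 + S^{2}\right)$)
$\sqrt{282310 + \left(199 + w{\left(X \right)}\right)^{2}} = \sqrt{282310 + \left(199 + \sqrt{0} \left(-7 + 0^{2}\right)\right)^{2}} = \sqrt{282310 + \left(199 + 0 \left(-7 + 0\right)\right)^{2}} = \sqrt{282310 + \left(199 + 0 \left(-7\right)\right)^{2}} = \sqrt{282310 + \left(199 + 0\right)^{2}} = \sqrt{282310 + 199^{2}} = \sqrt{282310 + 39601} = \sqrt{321911}$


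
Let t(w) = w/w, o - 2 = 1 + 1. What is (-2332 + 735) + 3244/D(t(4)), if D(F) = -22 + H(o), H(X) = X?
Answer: -15995/9 ≈ -1777.2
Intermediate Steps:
o = 4 (o = 2 + (1 + 1) = 2 + 2 = 4)
t(w) = 1
D(F) = -18 (D(F) = -22 + 4 = -18)
(-2332 + 735) + 3244/D(t(4)) = (-2332 + 735) + 3244/(-18) = -1597 + 3244*(-1/18) = -1597 - 1622/9 = -15995/9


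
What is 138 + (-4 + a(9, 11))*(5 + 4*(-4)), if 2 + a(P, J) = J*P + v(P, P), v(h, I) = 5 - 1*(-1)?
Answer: -951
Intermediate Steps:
v(h, I) = 6 (v(h, I) = 5 + 1 = 6)
a(P, J) = 4 + J*P (a(P, J) = -2 + (J*P + 6) = -2 + (6 + J*P) = 4 + J*P)
138 + (-4 + a(9, 11))*(5 + 4*(-4)) = 138 + (-4 + (4 + 11*9))*(5 + 4*(-4)) = 138 + (-4 + (4 + 99))*(5 - 16) = 138 + (-4 + 103)*(-11) = 138 + 99*(-11) = 138 - 1089 = -951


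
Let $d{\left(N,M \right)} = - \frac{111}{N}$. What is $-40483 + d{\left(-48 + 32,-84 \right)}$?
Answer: $- \frac{647617}{16} \approx -40476.0$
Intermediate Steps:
$-40483 + d{\left(-48 + 32,-84 \right)} = -40483 - \frac{111}{-48 + 32} = -40483 - \frac{111}{-16} = -40483 - - \frac{111}{16} = -40483 + \frac{111}{16} = - \frac{647617}{16}$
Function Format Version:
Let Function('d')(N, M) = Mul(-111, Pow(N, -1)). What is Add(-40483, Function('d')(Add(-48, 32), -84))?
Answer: Rational(-647617, 16) ≈ -40476.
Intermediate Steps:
Add(-40483, Function('d')(Add(-48, 32), -84)) = Add(-40483, Mul(-111, Pow(Add(-48, 32), -1))) = Add(-40483, Mul(-111, Pow(-16, -1))) = Add(-40483, Mul(-111, Rational(-1, 16))) = Add(-40483, Rational(111, 16)) = Rational(-647617, 16)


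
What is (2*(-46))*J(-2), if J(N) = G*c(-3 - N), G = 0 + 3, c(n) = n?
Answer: 276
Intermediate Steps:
G = 3
J(N) = -9 - 3*N (J(N) = 3*(-3 - N) = -9 - 3*N)
(2*(-46))*J(-2) = (2*(-46))*(-9 - 3*(-2)) = -92*(-9 + 6) = -92*(-3) = 276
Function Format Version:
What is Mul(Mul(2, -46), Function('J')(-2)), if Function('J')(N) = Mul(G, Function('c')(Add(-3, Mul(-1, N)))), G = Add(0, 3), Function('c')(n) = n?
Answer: 276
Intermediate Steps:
G = 3
Function('J')(N) = Add(-9, Mul(-3, N)) (Function('J')(N) = Mul(3, Add(-3, Mul(-1, N))) = Add(-9, Mul(-3, N)))
Mul(Mul(2, -46), Function('J')(-2)) = Mul(Mul(2, -46), Add(-9, Mul(-3, -2))) = Mul(-92, Add(-9, 6)) = Mul(-92, -3) = 276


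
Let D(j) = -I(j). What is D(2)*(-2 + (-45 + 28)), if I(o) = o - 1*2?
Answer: 0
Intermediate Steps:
I(o) = -2 + o (I(o) = o - 2 = -2 + o)
D(j) = 2 - j (D(j) = -(-2 + j) = 2 - j)
D(2)*(-2 + (-45 + 28)) = (2 - 1*2)*(-2 + (-45 + 28)) = (2 - 2)*(-2 - 17) = 0*(-19) = 0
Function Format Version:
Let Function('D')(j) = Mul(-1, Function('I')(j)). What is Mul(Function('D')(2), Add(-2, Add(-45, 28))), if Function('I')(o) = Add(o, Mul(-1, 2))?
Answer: 0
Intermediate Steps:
Function('I')(o) = Add(-2, o) (Function('I')(o) = Add(o, -2) = Add(-2, o))
Function('D')(j) = Add(2, Mul(-1, j)) (Function('D')(j) = Mul(-1, Add(-2, j)) = Add(2, Mul(-1, j)))
Mul(Function('D')(2), Add(-2, Add(-45, 28))) = Mul(Add(2, Mul(-1, 2)), Add(-2, Add(-45, 28))) = Mul(Add(2, -2), Add(-2, -17)) = Mul(0, -19) = 0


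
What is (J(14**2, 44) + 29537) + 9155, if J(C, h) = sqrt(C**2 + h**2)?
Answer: 38692 + 4*sqrt(2522) ≈ 38893.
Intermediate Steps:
(J(14**2, 44) + 29537) + 9155 = (sqrt((14**2)**2 + 44**2) + 29537) + 9155 = (sqrt(196**2 + 1936) + 29537) + 9155 = (sqrt(38416 + 1936) + 29537) + 9155 = (sqrt(40352) + 29537) + 9155 = (4*sqrt(2522) + 29537) + 9155 = (29537 + 4*sqrt(2522)) + 9155 = 38692 + 4*sqrt(2522)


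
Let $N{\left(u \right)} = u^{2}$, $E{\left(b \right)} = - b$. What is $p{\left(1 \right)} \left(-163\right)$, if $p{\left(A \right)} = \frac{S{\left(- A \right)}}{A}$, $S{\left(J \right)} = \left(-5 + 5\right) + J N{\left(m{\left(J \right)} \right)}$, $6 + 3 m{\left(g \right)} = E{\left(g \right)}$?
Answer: $\frac{4075}{9} \approx 452.78$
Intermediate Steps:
$m{\left(g \right)} = -2 - \frac{g}{3}$ ($m{\left(g \right)} = -2 + \frac{\left(-1\right) g}{3} = -2 - \frac{g}{3}$)
$S{\left(J \right)} = J \left(-2 - \frac{J}{3}\right)^{2}$ ($S{\left(J \right)} = \left(-5 + 5\right) + J \left(-2 - \frac{J}{3}\right)^{2} = 0 + J \left(-2 - \frac{J}{3}\right)^{2} = J \left(-2 - \frac{J}{3}\right)^{2}$)
$p{\left(A \right)} = - \frac{\left(6 - A\right)^{2}}{9}$ ($p{\left(A \right)} = \frac{\frac{1}{9} \left(- A\right) \left(6 - A\right)^{2}}{A} = \frac{\left(- \frac{1}{9}\right) A \left(6 - A\right)^{2}}{A} = - \frac{\left(6 - A\right)^{2}}{9}$)
$p{\left(1 \right)} \left(-163\right) = - \frac{\left(-6 + 1\right)^{2}}{9} \left(-163\right) = - \frac{\left(-5\right)^{2}}{9} \left(-163\right) = \left(- \frac{1}{9}\right) 25 \left(-163\right) = \left(- \frac{25}{9}\right) \left(-163\right) = \frac{4075}{9}$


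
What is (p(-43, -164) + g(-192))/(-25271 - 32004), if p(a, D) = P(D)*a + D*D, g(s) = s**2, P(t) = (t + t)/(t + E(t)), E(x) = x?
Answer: -63717/57275 ≈ -1.1125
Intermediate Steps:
P(t) = 1 (P(t) = (t + t)/(t + t) = (2*t)/((2*t)) = (2*t)*(1/(2*t)) = 1)
p(a, D) = a + D**2 (p(a, D) = 1*a + D*D = a + D**2)
(p(-43, -164) + g(-192))/(-25271 - 32004) = ((-43 + (-164)**2) + (-192)**2)/(-25271 - 32004) = ((-43 + 26896) + 36864)/(-57275) = (26853 + 36864)*(-1/57275) = 63717*(-1/57275) = -63717/57275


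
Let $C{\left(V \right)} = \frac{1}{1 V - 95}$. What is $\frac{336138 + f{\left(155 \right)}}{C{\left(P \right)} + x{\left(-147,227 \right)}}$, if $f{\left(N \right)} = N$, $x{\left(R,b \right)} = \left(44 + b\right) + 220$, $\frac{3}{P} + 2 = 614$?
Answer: $\frac{6517022047}{9514885} \approx 684.93$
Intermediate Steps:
$P = \frac{1}{204}$ ($P = \frac{3}{-2 + 614} = \frac{3}{612} = 3 \cdot \frac{1}{612} = \frac{1}{204} \approx 0.004902$)
$x{\left(R,b \right)} = 264 + b$
$C{\left(V \right)} = \frac{1}{-95 + V}$ ($C{\left(V \right)} = \frac{1}{V - 95} = \frac{1}{-95 + V}$)
$\frac{336138 + f{\left(155 \right)}}{C{\left(P \right)} + x{\left(-147,227 \right)}} = \frac{336138 + 155}{\frac{1}{-95 + \frac{1}{204}} + \left(264 + 227\right)} = \frac{336293}{\frac{1}{- \frac{19379}{204}} + 491} = \frac{336293}{- \frac{204}{19379} + 491} = \frac{336293}{\frac{9514885}{19379}} = 336293 \cdot \frac{19379}{9514885} = \frac{6517022047}{9514885}$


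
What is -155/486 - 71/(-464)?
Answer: -18707/112752 ≈ -0.16591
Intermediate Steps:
-155/486 - 71/(-464) = -155*1/486 - 71*(-1/464) = -155/486 + 71/464 = -18707/112752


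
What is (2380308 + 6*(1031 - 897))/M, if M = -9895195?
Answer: -2381112/9895195 ≈ -0.24063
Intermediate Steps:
(2380308 + 6*(1031 - 897))/M = (2380308 + 6*(1031 - 897))/(-9895195) = (2380308 + 6*134)*(-1/9895195) = (2380308 + 804)*(-1/9895195) = 2381112*(-1/9895195) = -2381112/9895195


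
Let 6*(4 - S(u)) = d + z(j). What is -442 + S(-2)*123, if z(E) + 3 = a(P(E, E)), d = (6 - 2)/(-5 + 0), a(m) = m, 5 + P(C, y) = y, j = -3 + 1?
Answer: 1357/5 ≈ 271.40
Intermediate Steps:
j = -2
P(C, y) = -5 + y
d = -4/5 (d = 4/(-5) = 4*(-1/5) = -4/5 ≈ -0.80000)
z(E) = -8 + E (z(E) = -3 + (-5 + E) = -8 + E)
S(u) = 29/5 (S(u) = 4 - (-4/5 + (-8 - 2))/6 = 4 - (-4/5 - 10)/6 = 4 - 1/6*(-54/5) = 4 + 9/5 = 29/5)
-442 + S(-2)*123 = -442 + (29/5)*123 = -442 + 3567/5 = 1357/5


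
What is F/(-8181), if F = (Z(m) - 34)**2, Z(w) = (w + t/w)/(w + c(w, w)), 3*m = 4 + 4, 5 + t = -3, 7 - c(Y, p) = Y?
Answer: -511225/3607821 ≈ -0.14170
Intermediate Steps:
c(Y, p) = 7 - Y
t = -8 (t = -5 - 3 = -8)
m = 8/3 (m = (4 + 4)/3 = (1/3)*8 = 8/3 ≈ 2.6667)
Z(w) = -8/(7*w) + w/7 (Z(w) = (w - 8/w)/(w + (7 - w)) = (w - 8/w)/7 = (w - 8/w)*(1/7) = -8/(7*w) + w/7)
F = 511225/441 (F = ((-8 + (8/3)**2)/(7*(8/3)) - 34)**2 = ((1/7)*(3/8)*(-8 + 64/9) - 34)**2 = ((1/7)*(3/8)*(-8/9) - 34)**2 = (-1/21 - 34)**2 = (-715/21)**2 = 511225/441 ≈ 1159.2)
F/(-8181) = (511225/441)/(-8181) = (511225/441)*(-1/8181) = -511225/3607821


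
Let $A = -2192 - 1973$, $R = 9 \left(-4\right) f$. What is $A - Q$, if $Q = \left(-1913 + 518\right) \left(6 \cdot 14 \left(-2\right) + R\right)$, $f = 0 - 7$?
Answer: $113015$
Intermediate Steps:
$f = -7$ ($f = 0 - 7 = -7$)
$R = 252$ ($R = 9 \left(-4\right) \left(-7\right) = \left(-36\right) \left(-7\right) = 252$)
$A = -4165$
$Q = -117180$ ($Q = \left(-1913 + 518\right) \left(6 \cdot 14 \left(-2\right) + 252\right) = - 1395 \left(84 \left(-2\right) + 252\right) = - 1395 \left(-168 + 252\right) = \left(-1395\right) 84 = -117180$)
$A - Q = -4165 - -117180 = -4165 + 117180 = 113015$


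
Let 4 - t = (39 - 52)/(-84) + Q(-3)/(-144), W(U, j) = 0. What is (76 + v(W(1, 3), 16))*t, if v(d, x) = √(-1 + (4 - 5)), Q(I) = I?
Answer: 24415/84 + 1285*I*√2/336 ≈ 290.65 + 5.4085*I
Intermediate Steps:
v(d, x) = I*√2 (v(d, x) = √(-1 - 1) = √(-2) = I*√2)
t = 1285/336 (t = 4 - ((39 - 52)/(-84) - 3/(-144)) = 4 - (-13*(-1/84) - 3*(-1/144)) = 4 - (13/84 + 1/48) = 4 - 1*59/336 = 4 - 59/336 = 1285/336 ≈ 3.8244)
(76 + v(W(1, 3), 16))*t = (76 + I*√2)*(1285/336) = 24415/84 + 1285*I*√2/336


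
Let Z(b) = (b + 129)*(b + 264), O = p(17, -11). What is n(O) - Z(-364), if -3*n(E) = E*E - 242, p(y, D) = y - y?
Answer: -70258/3 ≈ -23419.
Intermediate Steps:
p(y, D) = 0
O = 0
n(E) = 242/3 - E²/3 (n(E) = -(E*E - 242)/3 = -(E² - 242)/3 = -(-242 + E²)/3 = 242/3 - E²/3)
Z(b) = (129 + b)*(264 + b)
n(O) - Z(-364) = (242/3 - ⅓*0²) - (34056 + (-364)² + 393*(-364)) = (242/3 - ⅓*0) - (34056 + 132496 - 143052) = (242/3 + 0) - 1*23500 = 242/3 - 23500 = -70258/3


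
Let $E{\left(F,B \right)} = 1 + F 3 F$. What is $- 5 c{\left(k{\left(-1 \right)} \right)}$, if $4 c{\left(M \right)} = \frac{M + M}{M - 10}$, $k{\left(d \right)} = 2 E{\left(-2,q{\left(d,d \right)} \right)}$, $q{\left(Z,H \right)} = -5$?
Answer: $- \frac{65}{16} \approx -4.0625$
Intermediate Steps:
$E{\left(F,B \right)} = 1 + 3 F^{2}$
$k{\left(d \right)} = 26$ ($k{\left(d \right)} = 2 \left(1 + 3 \left(-2\right)^{2}\right) = 2 \left(1 + 3 \cdot 4\right) = 2 \left(1 + 12\right) = 2 \cdot 13 = 26$)
$c{\left(M \right)} = \frac{M}{2 \left(-10 + M\right)}$ ($c{\left(M \right)} = \frac{\left(M + M\right) \frac{1}{M - 10}}{4} = \frac{2 M \frac{1}{-10 + M}}{4} = \frac{M}{2 \left(-10 + M\right)}$)
$- 5 c{\left(k{\left(-1 \right)} \right)} = - 5 \cdot \frac{1}{2} \cdot 26 \frac{1}{-10 + 26} = - 5 \cdot \frac{1}{2} \cdot 26 \cdot \frac{1}{16} = \left(-5\right) \frac{13}{16} = - \frac{65}{16}$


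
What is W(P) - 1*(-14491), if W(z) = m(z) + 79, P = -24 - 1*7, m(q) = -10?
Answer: 14560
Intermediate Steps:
P = -31 (P = -24 - 7 = -31)
W(z) = 69 (W(z) = -10 + 79 = 69)
W(P) - 1*(-14491) = 69 - 1*(-14491) = 69 + 14491 = 14560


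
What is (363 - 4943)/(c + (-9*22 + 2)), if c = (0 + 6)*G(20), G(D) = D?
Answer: 1145/19 ≈ 60.263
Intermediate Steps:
c = 120 (c = (0 + 6)*20 = 6*20 = 120)
(363 - 4943)/(c + (-9*22 + 2)) = (363 - 4943)/(120 + (-9*22 + 2)) = -4580/(120 + (-198 + 2)) = -4580/(120 - 196) = -4580/(-76) = -4580*(-1/76) = 1145/19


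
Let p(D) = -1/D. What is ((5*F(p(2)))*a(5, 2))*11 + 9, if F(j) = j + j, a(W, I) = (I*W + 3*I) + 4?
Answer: -1091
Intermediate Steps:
a(W, I) = 4 + 3*I + I*W (a(W, I) = (3*I + I*W) + 4 = 4 + 3*I + I*W)
F(j) = 2*j
((5*F(p(2)))*a(5, 2))*11 + 9 = ((5*(2*(-1/2)))*(4 + 3*2 + 2*5))*11 + 9 = ((5*(2*(-1*1/2)))*(4 + 6 + 10))*11 + 9 = ((5*(2*(-1/2)))*20)*11 + 9 = ((5*(-1))*20)*11 + 9 = -5*20*11 + 9 = -100*11 + 9 = -1100 + 9 = -1091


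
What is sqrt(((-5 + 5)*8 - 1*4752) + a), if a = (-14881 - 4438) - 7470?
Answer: I*sqrt(31541) ≈ 177.6*I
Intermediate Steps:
a = -26789 (a = -19319 - 7470 = -26789)
sqrt(((-5 + 5)*8 - 1*4752) + a) = sqrt(((-5 + 5)*8 - 1*4752) - 26789) = sqrt((0*8 - 4752) - 26789) = sqrt((0 - 4752) - 26789) = sqrt(-4752 - 26789) = sqrt(-31541) = I*sqrt(31541)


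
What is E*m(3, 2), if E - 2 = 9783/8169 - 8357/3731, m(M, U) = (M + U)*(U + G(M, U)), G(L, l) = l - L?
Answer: 6949790/1451359 ≈ 4.7885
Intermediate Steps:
m(M, U) = (M + U)*(-M + 2*U) (m(M, U) = (M + U)*(U + (U - M)) = (M + U)*(-M + 2*U))
E = 1389958/1451359 (E = 2 + (9783/8169 - 8357/3731) = 2 + (9783*(1/8169) - 8357*1/3731) = 2 + (3261/2723 - 8357/3731) = 2 - 1512760/1451359 = 1389958/1451359 ≈ 0.95769)
E*m(3, 2) = 1389958*(-1*3**2 + 2*2**2 + 3*2)/1451359 = 1389958*(-1*9 + 2*4 + 6)/1451359 = 1389958*(-9 + 8 + 6)/1451359 = (1389958/1451359)*5 = 6949790/1451359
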